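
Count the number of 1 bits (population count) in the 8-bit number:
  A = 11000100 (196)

11000100
1-bits at positions (from bit 0 = LSB): 2, 6, 7
Count = 3

Answer: 3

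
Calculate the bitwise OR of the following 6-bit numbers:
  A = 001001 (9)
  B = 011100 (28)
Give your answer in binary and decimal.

Apply | to each column (1 where either bit is 1):
  001001
| 011100
--------
  011101

Answer: 011101 (29)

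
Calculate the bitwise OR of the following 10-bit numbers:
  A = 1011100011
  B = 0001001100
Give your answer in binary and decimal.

Apply | to each column (1 where either bit is 1):
  1011100011
| 0001001100
------------
  1011101111

Answer: 1011101111 (751)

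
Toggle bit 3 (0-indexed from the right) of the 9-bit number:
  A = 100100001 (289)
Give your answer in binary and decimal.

Mask = 1 << 3 = 000001000
Bit 3 of A is 0; XOR with the mask flips it to 1.
  100100001
^ 000001000
-----------
  100101001

Answer: 100101001 (297)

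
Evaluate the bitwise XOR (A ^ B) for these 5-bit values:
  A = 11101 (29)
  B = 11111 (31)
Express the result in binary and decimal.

Apply ^ to each column (1 where bits differ):
  11101
^ 11111
-------
  00010

Answer: 00010 (2)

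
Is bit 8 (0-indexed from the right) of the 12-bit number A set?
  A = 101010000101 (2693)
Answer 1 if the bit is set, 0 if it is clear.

Bit 8 is the 9th from the right.
  101010000101
     ^
That bit is 0.

Answer: 0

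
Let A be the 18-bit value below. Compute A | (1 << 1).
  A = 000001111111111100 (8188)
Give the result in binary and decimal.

Mask = 1 << 1 = 000000000000000010
Bit 1 of A is 0, so OR-ing with the mask flips it to 1.
  000001111111111100
| 000000000000000010
--------------------
  000001111111111110

Answer: 000001111111111110 (8190)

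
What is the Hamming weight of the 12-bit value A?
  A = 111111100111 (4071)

111111100111
1-bits at positions (from bit 0 = LSB): 0, 1, 2, 5, 6, 7, 8, 9, 10, 11
Count = 10

Answer: 10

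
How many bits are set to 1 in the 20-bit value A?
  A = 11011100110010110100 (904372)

11011100110010110100
1-bits at positions (from bit 0 = LSB): 2, 4, 5, 7, 10, 11, 14, 15, 16, 18, 19
Count = 11

Answer: 11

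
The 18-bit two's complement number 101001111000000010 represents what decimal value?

MSB is 1, so the value is negative. Find the magnitude:
1. Invert bits:  010110000111111101
2. Add 1:        010110000111111110  = 90622
3. Apply sign:   -90622

Answer: -90622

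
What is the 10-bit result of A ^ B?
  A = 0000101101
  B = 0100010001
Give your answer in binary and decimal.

Apply ^ to each column (1 where bits differ):
  0000101101
^ 0100010001
------------
  0100111100

Answer: 0100111100 (316)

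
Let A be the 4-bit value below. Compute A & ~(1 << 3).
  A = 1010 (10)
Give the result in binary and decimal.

Mask = ~(1 << 3) = 0111
Bit 3 of A is 1, so AND-ing with the mask clears it to 0.
  1010
& 0111
------
  0010

Answer: 0010 (2)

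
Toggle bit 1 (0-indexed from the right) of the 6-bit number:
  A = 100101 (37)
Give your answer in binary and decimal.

Mask = 1 << 1 = 000010
Bit 1 of A is 0; XOR with the mask flips it to 1.
  100101
^ 000010
--------
  100111

Answer: 100111 (39)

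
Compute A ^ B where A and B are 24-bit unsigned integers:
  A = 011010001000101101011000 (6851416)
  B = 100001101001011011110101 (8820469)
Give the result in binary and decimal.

Apply ^ to each column (1 where bits differ):
  011010001000101101011000
^ 100001101001011011110101
--------------------------
  111011100001110110101101

Answer: 111011100001110110101101 (15605165)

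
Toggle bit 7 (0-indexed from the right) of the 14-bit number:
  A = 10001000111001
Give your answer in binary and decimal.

Mask = 1 << 7 = 00000010000000
Bit 7 of A is 0; XOR with the mask flips it to 1.
  10001000111001
^ 00000010000000
----------------
  10001010111001

Answer: 10001010111001 (8889)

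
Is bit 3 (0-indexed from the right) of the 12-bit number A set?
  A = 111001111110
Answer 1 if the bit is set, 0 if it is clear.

Bit 3 is the 4th from the right.
  111001111110
          ^
That bit is 1.

Answer: 1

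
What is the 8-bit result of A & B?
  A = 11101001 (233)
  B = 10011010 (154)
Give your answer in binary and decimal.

Apply & to each column (1 only where both bits are 1):
  11101001
& 10011010
----------
  10001000

Answer: 10001000 (136)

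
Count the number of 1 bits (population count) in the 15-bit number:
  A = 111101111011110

111101111011110
1-bits at positions (from bit 0 = LSB): 1, 2, 3, 4, 6, 7, 8, 9, 11, 12, 13, 14
Count = 12

Answer: 12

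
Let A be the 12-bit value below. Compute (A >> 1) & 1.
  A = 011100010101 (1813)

Bit 1 is the 2nd from the right.
  011100010101
            ^
That bit is 0.

Answer: 0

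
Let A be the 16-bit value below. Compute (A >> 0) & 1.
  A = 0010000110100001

Bit 0 is the 1st from the right.
  0010000110100001
                 ^
That bit is 1.

Answer: 1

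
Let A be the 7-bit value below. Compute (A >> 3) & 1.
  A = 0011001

Bit 3 is the 4th from the right.
  0011001
     ^
That bit is 1.

Answer: 1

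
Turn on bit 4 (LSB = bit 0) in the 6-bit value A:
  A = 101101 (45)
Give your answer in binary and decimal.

Mask = 1 << 4 = 010000
Bit 4 of A is 0, so OR-ing with the mask flips it to 1.
  101101
| 010000
--------
  111101

Answer: 111101 (61)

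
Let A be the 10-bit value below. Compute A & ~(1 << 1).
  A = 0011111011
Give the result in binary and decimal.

Mask = ~(1 << 1) = 1111111101
Bit 1 of A is 1, so AND-ing with the mask clears it to 0.
  0011111011
& 1111111101
------------
  0011111001

Answer: 0011111001 (249)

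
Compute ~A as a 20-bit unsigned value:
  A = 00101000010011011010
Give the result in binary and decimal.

Flip each bit (0->1, 1->0):
  00101000010011011010
  11010111101100100101

Answer: 11010111101100100101 (883493)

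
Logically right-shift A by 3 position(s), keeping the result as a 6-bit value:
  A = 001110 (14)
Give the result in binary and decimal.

Logical shift right by 3: drop the bottom 3 bit(s), prepend 3 zero(s) on the left.
  001110  ->  keep [001], discard [110], prepend 000
= 000001

Answer: 000001 (1)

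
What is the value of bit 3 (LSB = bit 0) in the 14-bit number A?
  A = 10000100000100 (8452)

Bit 3 is the 4th from the right.
  10000100000100
            ^
That bit is 0.

Answer: 0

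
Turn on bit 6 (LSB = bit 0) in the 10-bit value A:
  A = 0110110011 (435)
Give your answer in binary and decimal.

Mask = 1 << 6 = 0001000000
Bit 6 of A is 0, so OR-ing with the mask flips it to 1.
  0110110011
| 0001000000
------------
  0111110011

Answer: 0111110011 (499)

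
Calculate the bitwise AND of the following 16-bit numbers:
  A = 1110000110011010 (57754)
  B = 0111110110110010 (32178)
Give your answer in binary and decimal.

Apply & to each column (1 only where both bits are 1):
  1110000110011010
& 0111110110110010
------------------
  0110000110010010

Answer: 0110000110010010 (24978)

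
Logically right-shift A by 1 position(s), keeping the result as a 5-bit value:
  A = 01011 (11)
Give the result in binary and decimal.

Logical shift right by 1: drop the bottom 1 bit(s), prepend 1 zero(s) on the left.
  01011  ->  keep [0101], discard [1], prepend 0
= 00101

Answer: 00101 (5)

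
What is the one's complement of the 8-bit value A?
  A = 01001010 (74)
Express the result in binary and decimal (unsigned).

Flip each bit (0->1, 1->0):
  01001010
  10110101

Answer: 10110101 (181)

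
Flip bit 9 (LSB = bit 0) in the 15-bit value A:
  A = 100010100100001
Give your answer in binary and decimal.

Mask = 1 << 9 = 000001000000000
Bit 9 of A is 0; XOR with the mask flips it to 1.
  100010100100001
^ 000001000000000
-----------------
  100011100100001

Answer: 100011100100001 (18209)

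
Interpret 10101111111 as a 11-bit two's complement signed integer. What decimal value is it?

MSB is 1, so the value is negative. Find the magnitude:
1. Invert bits:  01010000000
2. Add 1:        01010000001  = 641
3. Apply sign:   -641

Answer: -641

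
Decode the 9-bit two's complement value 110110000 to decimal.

MSB is 1, so the value is negative. Find the magnitude:
1. Invert bits:  001001111
2. Add 1:        001010000  = 80
3. Apply sign:   -80

Answer: -80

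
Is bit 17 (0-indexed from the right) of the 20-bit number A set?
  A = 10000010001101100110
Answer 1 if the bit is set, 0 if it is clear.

Bit 17 is the 18th from the right.
  10000010001101100110
    ^
That bit is 0.

Answer: 0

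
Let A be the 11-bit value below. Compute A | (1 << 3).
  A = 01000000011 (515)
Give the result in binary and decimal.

Mask = 1 << 3 = 00000001000
Bit 3 of A is 0, so OR-ing with the mask flips it to 1.
  01000000011
| 00000001000
-------------
  01000001011

Answer: 01000001011 (523)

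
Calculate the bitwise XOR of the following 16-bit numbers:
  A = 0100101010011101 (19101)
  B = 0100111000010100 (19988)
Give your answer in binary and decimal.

Apply ^ to each column (1 where bits differ):
  0100101010011101
^ 0100111000010100
------------------
  0000010010001001

Answer: 0000010010001001 (1161)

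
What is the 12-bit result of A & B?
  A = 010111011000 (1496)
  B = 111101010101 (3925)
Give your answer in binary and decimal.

Apply & to each column (1 only where both bits are 1):
  010111011000
& 111101010101
--------------
  010101010000

Answer: 010101010000 (1360)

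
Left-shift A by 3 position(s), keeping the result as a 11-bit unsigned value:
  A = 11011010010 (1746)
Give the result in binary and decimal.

Shift left by 3: drop the top 3 bit(s), append 3 zero(s) on the right.
  11011010010  ->  discard [110], keep [11010010], append 000
= 11010010000

Answer: 11010010000 (1680)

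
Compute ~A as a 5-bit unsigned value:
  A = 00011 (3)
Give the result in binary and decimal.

Flip each bit (0->1, 1->0):
  00011
  11100

Answer: 11100 (28)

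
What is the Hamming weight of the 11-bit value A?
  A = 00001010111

00001010111
1-bits at positions (from bit 0 = LSB): 0, 1, 2, 4, 6
Count = 5

Answer: 5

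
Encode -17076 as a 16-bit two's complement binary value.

1. Binary of +17076:  0100001010110100
2. Invert bits:     1011110101001011
3. Add 1:           1011110101001100

Answer: 1011110101001100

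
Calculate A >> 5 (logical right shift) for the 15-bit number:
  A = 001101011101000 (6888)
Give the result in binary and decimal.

Logical shift right by 5: drop the bottom 5 bit(s), prepend 5 zero(s) on the left.
  001101011101000  ->  keep [0011010111], discard [01000], prepend 00000
= 000000011010111

Answer: 000000011010111 (215)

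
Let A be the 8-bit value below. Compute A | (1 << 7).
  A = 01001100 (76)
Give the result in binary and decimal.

Mask = 1 << 7 = 10000000
Bit 7 of A is 0, so OR-ing with the mask flips it to 1.
  01001100
| 10000000
----------
  11001100

Answer: 11001100 (204)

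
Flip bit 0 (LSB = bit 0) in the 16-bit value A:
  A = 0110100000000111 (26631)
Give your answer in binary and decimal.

Mask = 1 << 0 = 0000000000000001
Bit 0 of A is 1; XOR with the mask flips it to 0.
  0110100000000111
^ 0000000000000001
------------------
  0110100000000110

Answer: 0110100000000110 (26630)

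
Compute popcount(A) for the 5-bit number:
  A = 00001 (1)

00001
1-bits at positions (from bit 0 = LSB): 0
Count = 1

Answer: 1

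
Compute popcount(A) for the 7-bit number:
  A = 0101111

0101111
1-bits at positions (from bit 0 = LSB): 0, 1, 2, 3, 5
Count = 5

Answer: 5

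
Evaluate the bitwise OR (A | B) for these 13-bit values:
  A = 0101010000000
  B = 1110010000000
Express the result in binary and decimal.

Apply | to each column (1 where either bit is 1):
  0101010000000
| 1110010000000
---------------
  1111010000000

Answer: 1111010000000 (7808)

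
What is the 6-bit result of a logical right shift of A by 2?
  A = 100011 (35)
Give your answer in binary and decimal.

Logical shift right by 2: drop the bottom 2 bit(s), prepend 2 zero(s) on the left.
  100011  ->  keep [1000], discard [11], prepend 00
= 001000

Answer: 001000 (8)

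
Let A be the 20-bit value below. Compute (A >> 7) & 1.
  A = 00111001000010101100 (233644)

Bit 7 is the 8th from the right.
  00111001000010101100
              ^
That bit is 1.

Answer: 1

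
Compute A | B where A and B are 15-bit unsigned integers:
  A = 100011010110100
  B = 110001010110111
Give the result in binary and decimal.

Apply | to each column (1 where either bit is 1):
  100011010110100
| 110001010110111
-----------------
  110011010110111

Answer: 110011010110111 (26295)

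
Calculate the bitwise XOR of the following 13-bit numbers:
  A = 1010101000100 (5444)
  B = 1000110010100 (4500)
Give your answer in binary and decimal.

Apply ^ to each column (1 where bits differ):
  1010101000100
^ 1000110010100
---------------
  0010011010000

Answer: 0010011010000 (1232)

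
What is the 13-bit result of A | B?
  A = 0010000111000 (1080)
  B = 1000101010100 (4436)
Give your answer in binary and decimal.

Apply | to each column (1 where either bit is 1):
  0010000111000
| 1000101010100
---------------
  1010101111100

Answer: 1010101111100 (5500)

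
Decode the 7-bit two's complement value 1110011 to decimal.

MSB is 1, so the value is negative. Find the magnitude:
1. Invert bits:  0001100
2. Add 1:        0001101  = 13
3. Apply sign:   -13

Answer: -13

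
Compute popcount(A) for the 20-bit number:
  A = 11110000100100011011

11110000100100011011
1-bits at positions (from bit 0 = LSB): 0, 1, 3, 4, 8, 11, 16, 17, 18, 19
Count = 10

Answer: 10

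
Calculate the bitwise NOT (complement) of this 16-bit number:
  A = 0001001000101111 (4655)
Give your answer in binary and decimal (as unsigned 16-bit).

Flip each bit (0->1, 1->0):
  0001001000101111
  1110110111010000

Answer: 1110110111010000 (60880)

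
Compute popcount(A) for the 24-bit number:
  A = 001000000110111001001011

001000000110111001001011
1-bits at positions (from bit 0 = LSB): 0, 1, 3, 6, 9, 10, 11, 13, 14, 21
Count = 10

Answer: 10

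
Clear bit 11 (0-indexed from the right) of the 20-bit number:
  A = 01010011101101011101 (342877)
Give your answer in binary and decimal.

Mask = ~(1 << 11) = 11111111011111111111
Bit 11 of A is 1, so AND-ing with the mask clears it to 0.
  01010011101101011101
& 11111111011111111111
----------------------
  01010011001101011101

Answer: 01010011001101011101 (340829)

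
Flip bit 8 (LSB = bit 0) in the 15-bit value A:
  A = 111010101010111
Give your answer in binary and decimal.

Mask = 1 << 8 = 000000100000000
Bit 8 of A is 1; XOR with the mask flips it to 0.
  111010101010111
^ 000000100000000
-----------------
  111010001010111

Answer: 111010001010111 (29783)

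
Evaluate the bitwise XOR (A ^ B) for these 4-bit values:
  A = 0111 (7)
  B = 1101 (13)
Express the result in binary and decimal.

Apply ^ to each column (1 where bits differ):
  0111
^ 1101
------
  1010

Answer: 1010 (10)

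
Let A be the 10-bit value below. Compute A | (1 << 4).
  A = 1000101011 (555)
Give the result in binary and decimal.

Mask = 1 << 4 = 0000010000
Bit 4 of A is 0, so OR-ing with the mask flips it to 1.
  1000101011
| 0000010000
------------
  1000111011

Answer: 1000111011 (571)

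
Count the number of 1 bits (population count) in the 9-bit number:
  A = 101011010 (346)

101011010
1-bits at positions (from bit 0 = LSB): 1, 3, 4, 6, 8
Count = 5

Answer: 5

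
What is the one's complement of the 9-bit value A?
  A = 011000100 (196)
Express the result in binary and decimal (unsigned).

Flip each bit (0->1, 1->0):
  011000100
  100111011

Answer: 100111011 (315)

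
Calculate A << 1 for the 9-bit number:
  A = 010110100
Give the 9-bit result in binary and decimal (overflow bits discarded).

Shift left by 1: drop the top 1 bit(s), append 1 zero(s) on the right.
  010110100  ->  discard [0], keep [10110100], append 0
= 101101000

Answer: 101101000 (360)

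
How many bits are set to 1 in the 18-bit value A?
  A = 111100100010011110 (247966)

111100100010011110
1-bits at positions (from bit 0 = LSB): 1, 2, 3, 4, 7, 11, 14, 15, 16, 17
Count = 10

Answer: 10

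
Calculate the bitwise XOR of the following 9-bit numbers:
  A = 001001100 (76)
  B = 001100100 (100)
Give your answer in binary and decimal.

Apply ^ to each column (1 where bits differ):
  001001100
^ 001100100
-----------
  000101000

Answer: 000101000 (40)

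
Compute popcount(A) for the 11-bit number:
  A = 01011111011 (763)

01011111011
1-bits at positions (from bit 0 = LSB): 0, 1, 3, 4, 5, 6, 7, 9
Count = 8

Answer: 8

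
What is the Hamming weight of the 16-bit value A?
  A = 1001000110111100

1001000110111100
1-bits at positions (from bit 0 = LSB): 2, 3, 4, 5, 7, 8, 12, 15
Count = 8

Answer: 8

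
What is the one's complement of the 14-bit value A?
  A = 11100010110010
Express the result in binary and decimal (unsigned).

Flip each bit (0->1, 1->0):
  11100010110010
  00011101001101

Answer: 00011101001101 (1869)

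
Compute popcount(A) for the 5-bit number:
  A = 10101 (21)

10101
1-bits at positions (from bit 0 = LSB): 0, 2, 4
Count = 3

Answer: 3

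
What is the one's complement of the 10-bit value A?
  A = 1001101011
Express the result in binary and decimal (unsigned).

Flip each bit (0->1, 1->0):
  1001101011
  0110010100

Answer: 0110010100 (404)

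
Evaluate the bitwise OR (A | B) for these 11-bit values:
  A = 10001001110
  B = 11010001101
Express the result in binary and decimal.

Apply | to each column (1 where either bit is 1):
  10001001110
| 11010001101
-------------
  11011001111

Answer: 11011001111 (1743)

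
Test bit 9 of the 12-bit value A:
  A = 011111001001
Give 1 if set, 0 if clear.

Bit 9 is the 10th from the right.
  011111001001
    ^
That bit is 1.

Answer: 1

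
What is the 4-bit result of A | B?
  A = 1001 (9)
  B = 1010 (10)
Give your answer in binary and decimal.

Apply | to each column (1 where either bit is 1):
  1001
| 1010
------
  1011

Answer: 1011 (11)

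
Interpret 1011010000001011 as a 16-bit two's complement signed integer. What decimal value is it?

MSB is 1, so the value is negative. Find the magnitude:
1. Invert bits:  0100101111110100
2. Add 1:        0100101111110101  = 19445
3. Apply sign:   -19445

Answer: -19445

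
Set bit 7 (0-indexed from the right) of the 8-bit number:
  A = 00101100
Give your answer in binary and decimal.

Mask = 1 << 7 = 10000000
Bit 7 of A is 0, so OR-ing with the mask flips it to 1.
  00101100
| 10000000
----------
  10101100

Answer: 10101100 (172)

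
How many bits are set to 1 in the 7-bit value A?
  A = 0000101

0000101
1-bits at positions (from bit 0 = LSB): 0, 2
Count = 2

Answer: 2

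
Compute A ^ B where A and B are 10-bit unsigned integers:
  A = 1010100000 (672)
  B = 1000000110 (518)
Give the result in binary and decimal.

Apply ^ to each column (1 where bits differ):
  1010100000
^ 1000000110
------------
  0010100110

Answer: 0010100110 (166)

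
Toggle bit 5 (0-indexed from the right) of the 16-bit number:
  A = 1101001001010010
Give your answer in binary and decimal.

Mask = 1 << 5 = 0000000000100000
Bit 5 of A is 0; XOR with the mask flips it to 1.
  1101001001010010
^ 0000000000100000
------------------
  1101001001110010

Answer: 1101001001110010 (53874)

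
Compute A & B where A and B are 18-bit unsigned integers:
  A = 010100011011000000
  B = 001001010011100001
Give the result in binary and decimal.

Apply & to each column (1 only where both bits are 1):
  010100011011000000
& 001001010011100001
--------------------
  000000010011000000

Answer: 000000010011000000 (1216)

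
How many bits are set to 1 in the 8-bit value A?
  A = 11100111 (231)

11100111
1-bits at positions (from bit 0 = LSB): 0, 1, 2, 5, 6, 7
Count = 6

Answer: 6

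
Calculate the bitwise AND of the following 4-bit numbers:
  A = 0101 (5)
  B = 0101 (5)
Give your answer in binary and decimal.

Apply & to each column (1 only where both bits are 1):
  0101
& 0101
------
  0101

Answer: 0101 (5)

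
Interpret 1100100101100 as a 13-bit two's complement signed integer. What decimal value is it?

MSB is 1, so the value is negative. Find the magnitude:
1. Invert bits:  0011011010011
2. Add 1:        0011011010100  = 1748
3. Apply sign:   -1748

Answer: -1748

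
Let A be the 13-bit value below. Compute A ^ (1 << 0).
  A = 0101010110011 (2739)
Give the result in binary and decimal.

Mask = 1 << 0 = 0000000000001
Bit 0 of A is 1; XOR with the mask flips it to 0.
  0101010110011
^ 0000000000001
---------------
  0101010110010

Answer: 0101010110010 (2738)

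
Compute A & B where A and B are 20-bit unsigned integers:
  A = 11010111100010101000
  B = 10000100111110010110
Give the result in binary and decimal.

Apply & to each column (1 only where both bits are 1):
  11010111100010101000
& 10000100111110010110
----------------------
  10000100100010000000

Answer: 10000100100010000000 (542848)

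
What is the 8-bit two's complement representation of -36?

1. Binary of +36:  00100100
2. Invert bits:     11011011
3. Add 1:           11011100

Answer: 11011100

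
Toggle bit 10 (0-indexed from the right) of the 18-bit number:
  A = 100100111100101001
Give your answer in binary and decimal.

Mask = 1 << 10 = 000000010000000000
Bit 10 of A is 1; XOR with the mask flips it to 0.
  100100111100101001
^ 000000010000000000
--------------------
  100100101100101001

Answer: 100100101100101001 (150313)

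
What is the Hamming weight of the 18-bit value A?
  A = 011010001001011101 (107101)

011010001001011101
1-bits at positions (from bit 0 = LSB): 0, 2, 3, 4, 6, 9, 13, 15, 16
Count = 9

Answer: 9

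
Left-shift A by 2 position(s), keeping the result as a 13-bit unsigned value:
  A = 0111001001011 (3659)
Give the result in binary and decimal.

Shift left by 2: drop the top 2 bit(s), append 2 zero(s) on the right.
  0111001001011  ->  discard [01], keep [11001001011], append 00
= 1100100101100

Answer: 1100100101100 (6444)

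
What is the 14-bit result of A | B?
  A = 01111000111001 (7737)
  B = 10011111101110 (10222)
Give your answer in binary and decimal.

Apply | to each column (1 where either bit is 1):
  01111000111001
| 10011111101110
----------------
  11111111111111

Answer: 11111111111111 (16383)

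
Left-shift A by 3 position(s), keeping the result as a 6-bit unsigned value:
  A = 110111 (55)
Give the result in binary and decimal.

Shift left by 3: drop the top 3 bit(s), append 3 zero(s) on the right.
  110111  ->  discard [110], keep [111], append 000
= 111000

Answer: 111000 (56)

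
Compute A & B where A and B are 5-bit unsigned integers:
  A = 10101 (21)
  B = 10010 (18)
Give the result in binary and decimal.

Apply & to each column (1 only where both bits are 1):
  10101
& 10010
-------
  10000

Answer: 10000 (16)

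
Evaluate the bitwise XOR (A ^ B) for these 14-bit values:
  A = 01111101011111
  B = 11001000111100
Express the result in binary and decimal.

Apply ^ to each column (1 where bits differ):
  01111101011111
^ 11001000111100
----------------
  10110101100011

Answer: 10110101100011 (11619)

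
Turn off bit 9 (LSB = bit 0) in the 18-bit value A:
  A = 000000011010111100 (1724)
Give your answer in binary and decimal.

Mask = ~(1 << 9) = 111111110111111111
Bit 9 of A is 1, so AND-ing with the mask clears it to 0.
  000000011010111100
& 111111110111111111
--------------------
  000000010010111100

Answer: 000000010010111100 (1212)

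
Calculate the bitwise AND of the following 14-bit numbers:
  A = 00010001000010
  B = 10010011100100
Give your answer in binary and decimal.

Apply & to each column (1 only where both bits are 1):
  00010001000010
& 10010011100100
----------------
  00010001000000

Answer: 00010001000000 (1088)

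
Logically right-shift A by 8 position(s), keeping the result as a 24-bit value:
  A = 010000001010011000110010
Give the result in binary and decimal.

Logical shift right by 8: drop the bottom 8 bit(s), prepend 8 zero(s) on the left.
  010000001010011000110010  ->  keep [0100000010100110], discard [00110010], prepend 00000000
= 000000000100000010100110

Answer: 000000000100000010100110 (16550)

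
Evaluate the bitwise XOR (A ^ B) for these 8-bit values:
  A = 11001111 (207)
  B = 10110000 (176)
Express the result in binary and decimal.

Apply ^ to each column (1 where bits differ):
  11001111
^ 10110000
----------
  01111111

Answer: 01111111 (127)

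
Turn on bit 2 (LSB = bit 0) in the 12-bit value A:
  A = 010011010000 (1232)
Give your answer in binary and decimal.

Mask = 1 << 2 = 000000000100
Bit 2 of A is 0, so OR-ing with the mask flips it to 1.
  010011010000
| 000000000100
--------------
  010011010100

Answer: 010011010100 (1236)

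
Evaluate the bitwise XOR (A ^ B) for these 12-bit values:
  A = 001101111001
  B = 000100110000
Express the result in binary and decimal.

Apply ^ to each column (1 where bits differ):
  001101111001
^ 000100110000
--------------
  001001001001

Answer: 001001001001 (585)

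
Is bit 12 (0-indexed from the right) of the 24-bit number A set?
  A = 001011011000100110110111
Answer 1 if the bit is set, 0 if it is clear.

Bit 12 is the 13th from the right.
  001011011000100110110111
             ^
That bit is 0.

Answer: 0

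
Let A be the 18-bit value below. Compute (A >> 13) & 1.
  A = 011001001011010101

Bit 13 is the 14th from the right.
  011001001011010101
      ^
That bit is 0.

Answer: 0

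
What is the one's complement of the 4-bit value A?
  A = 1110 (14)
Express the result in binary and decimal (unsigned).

Flip each bit (0->1, 1->0):
  1110
  0001

Answer: 0001 (1)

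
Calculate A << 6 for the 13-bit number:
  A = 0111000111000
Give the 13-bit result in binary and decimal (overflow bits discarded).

Shift left by 6: drop the top 6 bit(s), append 6 zero(s) on the right.
  0111000111000  ->  discard [011100], keep [0111000], append 000000
= 0111000000000

Answer: 0111000000000 (3584)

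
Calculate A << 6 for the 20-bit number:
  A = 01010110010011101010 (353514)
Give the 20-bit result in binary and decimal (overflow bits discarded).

Shift left by 6: drop the top 6 bit(s), append 6 zero(s) on the right.
  01010110010011101010  ->  discard [010101], keep [10010011101010], append 000000
= 10010011101010000000

Answer: 10010011101010000000 (604800)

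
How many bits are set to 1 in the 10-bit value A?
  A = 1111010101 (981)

1111010101
1-bits at positions (from bit 0 = LSB): 0, 2, 4, 6, 7, 8, 9
Count = 7

Answer: 7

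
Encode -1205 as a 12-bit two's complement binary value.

1. Binary of +1205:  010010110101
2. Invert bits:     101101001010
3. Add 1:           101101001011

Answer: 101101001011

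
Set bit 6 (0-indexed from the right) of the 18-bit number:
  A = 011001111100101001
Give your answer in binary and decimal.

Mask = 1 << 6 = 000000000001000000
Bit 6 of A is 0, so OR-ing with the mask flips it to 1.
  011001111100101001
| 000000000001000000
--------------------
  011001111101101001

Answer: 011001111101101001 (106345)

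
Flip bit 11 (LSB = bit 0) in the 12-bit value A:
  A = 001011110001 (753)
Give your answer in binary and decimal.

Mask = 1 << 11 = 100000000000
Bit 11 of A is 0; XOR with the mask flips it to 1.
  001011110001
^ 100000000000
--------------
  101011110001

Answer: 101011110001 (2801)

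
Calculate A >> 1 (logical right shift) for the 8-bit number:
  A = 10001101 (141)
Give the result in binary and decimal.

Logical shift right by 1: drop the bottom 1 bit(s), prepend 1 zero(s) on the left.
  10001101  ->  keep [1000110], discard [1], prepend 0
= 01000110

Answer: 01000110 (70)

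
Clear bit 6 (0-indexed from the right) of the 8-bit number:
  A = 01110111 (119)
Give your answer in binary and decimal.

Mask = ~(1 << 6) = 10111111
Bit 6 of A is 1, so AND-ing with the mask clears it to 0.
  01110111
& 10111111
----------
  00110111

Answer: 00110111 (55)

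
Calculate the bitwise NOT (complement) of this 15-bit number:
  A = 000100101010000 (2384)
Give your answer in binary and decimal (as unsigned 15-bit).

Flip each bit (0->1, 1->0):
  000100101010000
  111011010101111

Answer: 111011010101111 (30383)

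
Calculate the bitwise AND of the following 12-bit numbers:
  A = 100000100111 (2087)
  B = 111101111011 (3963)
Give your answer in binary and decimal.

Apply & to each column (1 only where both bits are 1):
  100000100111
& 111101111011
--------------
  100000100011

Answer: 100000100011 (2083)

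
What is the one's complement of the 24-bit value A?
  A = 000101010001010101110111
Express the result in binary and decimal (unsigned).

Flip each bit (0->1, 1->0):
  000101010001010101110111
  111010101110101010001000

Answer: 111010101110101010001000 (15395464)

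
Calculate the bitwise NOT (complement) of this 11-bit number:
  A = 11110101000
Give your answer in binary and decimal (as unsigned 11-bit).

Flip each bit (0->1, 1->0):
  11110101000
  00001010111

Answer: 00001010111 (87)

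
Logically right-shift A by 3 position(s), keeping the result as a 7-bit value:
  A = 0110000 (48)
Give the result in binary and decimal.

Logical shift right by 3: drop the bottom 3 bit(s), prepend 3 zero(s) on the left.
  0110000  ->  keep [0110], discard [000], prepend 000
= 0000110

Answer: 0000110 (6)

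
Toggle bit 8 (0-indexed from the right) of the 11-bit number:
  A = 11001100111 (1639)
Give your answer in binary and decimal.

Mask = 1 << 8 = 00100000000
Bit 8 of A is 0; XOR with the mask flips it to 1.
  11001100111
^ 00100000000
-------------
  11101100111

Answer: 11101100111 (1895)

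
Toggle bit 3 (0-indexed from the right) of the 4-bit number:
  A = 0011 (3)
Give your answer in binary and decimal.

Mask = 1 << 3 = 1000
Bit 3 of A is 0; XOR with the mask flips it to 1.
  0011
^ 1000
------
  1011

Answer: 1011 (11)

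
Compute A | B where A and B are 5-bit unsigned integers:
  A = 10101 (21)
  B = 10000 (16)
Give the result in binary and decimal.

Apply | to each column (1 where either bit is 1):
  10101
| 10000
-------
  10101

Answer: 10101 (21)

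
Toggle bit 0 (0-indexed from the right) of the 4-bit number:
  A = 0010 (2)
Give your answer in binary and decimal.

Mask = 1 << 0 = 0001
Bit 0 of A is 0; XOR with the mask flips it to 1.
  0010
^ 0001
------
  0011

Answer: 0011 (3)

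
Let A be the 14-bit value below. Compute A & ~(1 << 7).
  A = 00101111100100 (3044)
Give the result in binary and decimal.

Mask = ~(1 << 7) = 11111101111111
Bit 7 of A is 1, so AND-ing with the mask clears it to 0.
  00101111100100
& 11111101111111
----------------
  00101101100100

Answer: 00101101100100 (2916)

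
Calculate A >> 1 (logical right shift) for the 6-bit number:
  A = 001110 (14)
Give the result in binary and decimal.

Logical shift right by 1: drop the bottom 1 bit(s), prepend 1 zero(s) on the left.
  001110  ->  keep [00111], discard [0], prepend 0
= 000111

Answer: 000111 (7)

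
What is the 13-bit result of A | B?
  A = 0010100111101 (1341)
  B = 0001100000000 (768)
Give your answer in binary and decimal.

Apply | to each column (1 where either bit is 1):
  0010100111101
| 0001100000000
---------------
  0011100111101

Answer: 0011100111101 (1853)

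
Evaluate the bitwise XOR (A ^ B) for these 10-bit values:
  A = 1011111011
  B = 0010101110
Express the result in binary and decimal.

Apply ^ to each column (1 where bits differ):
  1011111011
^ 0010101110
------------
  1001010101

Answer: 1001010101 (597)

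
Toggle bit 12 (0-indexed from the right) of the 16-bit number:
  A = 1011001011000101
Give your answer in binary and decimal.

Mask = 1 << 12 = 0001000000000000
Bit 12 of A is 1; XOR with the mask flips it to 0.
  1011001011000101
^ 0001000000000000
------------------
  1010001011000101

Answer: 1010001011000101 (41669)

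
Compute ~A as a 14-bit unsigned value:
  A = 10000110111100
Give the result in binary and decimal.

Flip each bit (0->1, 1->0):
  10000110111100
  01111001000011

Answer: 01111001000011 (7747)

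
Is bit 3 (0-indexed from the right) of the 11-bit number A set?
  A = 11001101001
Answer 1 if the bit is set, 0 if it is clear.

Bit 3 is the 4th from the right.
  11001101001
         ^
That bit is 1.

Answer: 1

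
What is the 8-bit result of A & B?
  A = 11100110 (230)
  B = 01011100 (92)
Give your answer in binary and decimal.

Apply & to each column (1 only where both bits are 1):
  11100110
& 01011100
----------
  01000100

Answer: 01000100 (68)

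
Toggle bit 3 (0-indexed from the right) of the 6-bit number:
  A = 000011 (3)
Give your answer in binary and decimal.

Mask = 1 << 3 = 001000
Bit 3 of A is 0; XOR with the mask flips it to 1.
  000011
^ 001000
--------
  001011

Answer: 001011 (11)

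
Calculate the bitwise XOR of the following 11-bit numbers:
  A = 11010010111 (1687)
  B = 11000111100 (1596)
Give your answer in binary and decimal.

Apply ^ to each column (1 where bits differ):
  11010010111
^ 11000111100
-------------
  00010101011

Answer: 00010101011 (171)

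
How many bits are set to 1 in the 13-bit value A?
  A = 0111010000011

0111010000011
1-bits at positions (from bit 0 = LSB): 0, 1, 7, 9, 10, 11
Count = 6

Answer: 6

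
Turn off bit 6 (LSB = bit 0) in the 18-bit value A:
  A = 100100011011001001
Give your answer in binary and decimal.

Mask = ~(1 << 6) = 111111111110111111
Bit 6 of A is 1, so AND-ing with the mask clears it to 0.
  100100011011001001
& 111111111110111111
--------------------
  100100011010001001

Answer: 100100011010001001 (149129)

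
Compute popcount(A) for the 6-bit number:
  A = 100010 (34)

100010
1-bits at positions (from bit 0 = LSB): 1, 5
Count = 2

Answer: 2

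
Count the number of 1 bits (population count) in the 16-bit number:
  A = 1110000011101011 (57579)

1110000011101011
1-bits at positions (from bit 0 = LSB): 0, 1, 3, 5, 6, 7, 13, 14, 15
Count = 9

Answer: 9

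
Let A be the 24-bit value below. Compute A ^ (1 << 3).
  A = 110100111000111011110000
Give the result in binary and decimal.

Mask = 1 << 3 = 000000000000000000001000
Bit 3 of A is 0; XOR with the mask flips it to 1.
  110100111000111011110000
^ 000000000000000000001000
--------------------------
  110100111000111011111000

Answer: 110100111000111011111000 (13864696)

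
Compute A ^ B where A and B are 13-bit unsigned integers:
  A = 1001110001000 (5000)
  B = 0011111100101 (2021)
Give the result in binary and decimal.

Apply ^ to each column (1 where bits differ):
  1001110001000
^ 0011111100101
---------------
  1010001101101

Answer: 1010001101101 (5229)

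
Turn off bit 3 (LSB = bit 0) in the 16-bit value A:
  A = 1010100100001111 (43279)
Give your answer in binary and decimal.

Mask = ~(1 << 3) = 1111111111110111
Bit 3 of A is 1, so AND-ing with the mask clears it to 0.
  1010100100001111
& 1111111111110111
------------------
  1010100100000111

Answer: 1010100100000111 (43271)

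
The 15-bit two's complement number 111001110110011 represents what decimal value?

MSB is 1, so the value is negative. Find the magnitude:
1. Invert bits:  000110001001100
2. Add 1:        000110001001101  = 3149
3. Apply sign:   -3149

Answer: -3149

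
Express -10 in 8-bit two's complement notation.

1. Binary of +10:  00001010
2. Invert bits:     11110101
3. Add 1:           11110110

Answer: 11110110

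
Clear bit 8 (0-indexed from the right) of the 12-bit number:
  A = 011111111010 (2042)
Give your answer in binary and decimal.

Mask = ~(1 << 8) = 111011111111
Bit 8 of A is 1, so AND-ing with the mask clears it to 0.
  011111111010
& 111011111111
--------------
  011011111010

Answer: 011011111010 (1786)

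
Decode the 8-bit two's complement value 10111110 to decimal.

MSB is 1, so the value is negative. Find the magnitude:
1. Invert bits:  01000001
2. Add 1:        01000010  = 66
3. Apply sign:   -66

Answer: -66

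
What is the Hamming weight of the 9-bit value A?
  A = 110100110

110100110
1-bits at positions (from bit 0 = LSB): 1, 2, 5, 7, 8
Count = 5

Answer: 5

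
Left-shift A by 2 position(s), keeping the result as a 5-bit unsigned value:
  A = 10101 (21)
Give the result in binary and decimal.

Shift left by 2: drop the top 2 bit(s), append 2 zero(s) on the right.
  10101  ->  discard [10], keep [101], append 00
= 10100

Answer: 10100 (20)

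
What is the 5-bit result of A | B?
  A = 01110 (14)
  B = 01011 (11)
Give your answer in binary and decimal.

Apply | to each column (1 where either bit is 1):
  01110
| 01011
-------
  01111

Answer: 01111 (15)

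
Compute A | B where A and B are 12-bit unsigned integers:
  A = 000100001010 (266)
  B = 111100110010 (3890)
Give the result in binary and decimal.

Apply | to each column (1 where either bit is 1):
  000100001010
| 111100110010
--------------
  111100111010

Answer: 111100111010 (3898)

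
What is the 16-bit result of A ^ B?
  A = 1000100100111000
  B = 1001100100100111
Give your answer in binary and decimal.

Apply ^ to each column (1 where bits differ):
  1000100100111000
^ 1001100100100111
------------------
  0001000000011111

Answer: 0001000000011111 (4127)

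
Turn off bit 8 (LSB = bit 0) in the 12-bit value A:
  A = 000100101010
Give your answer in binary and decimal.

Mask = ~(1 << 8) = 111011111111
Bit 8 of A is 1, so AND-ing with the mask clears it to 0.
  000100101010
& 111011111111
--------------
  000000101010

Answer: 000000101010 (42)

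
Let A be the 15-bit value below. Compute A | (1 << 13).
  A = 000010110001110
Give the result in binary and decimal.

Mask = 1 << 13 = 010000000000000
Bit 13 of A is 0, so OR-ing with the mask flips it to 1.
  000010110001110
| 010000000000000
-----------------
  010010110001110

Answer: 010010110001110 (9614)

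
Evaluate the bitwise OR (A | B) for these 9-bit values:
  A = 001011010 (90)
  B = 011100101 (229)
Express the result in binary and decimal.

Apply | to each column (1 where either bit is 1):
  001011010
| 011100101
-----------
  011111111

Answer: 011111111 (255)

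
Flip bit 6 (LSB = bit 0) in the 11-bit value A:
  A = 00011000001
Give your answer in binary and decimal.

Mask = 1 << 6 = 00001000000
Bit 6 of A is 1; XOR with the mask flips it to 0.
  00011000001
^ 00001000000
-------------
  00010000001

Answer: 00010000001 (129)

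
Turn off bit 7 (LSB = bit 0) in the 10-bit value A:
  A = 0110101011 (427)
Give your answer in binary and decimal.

Mask = ~(1 << 7) = 1101111111
Bit 7 of A is 1, so AND-ing with the mask clears it to 0.
  0110101011
& 1101111111
------------
  0100101011

Answer: 0100101011 (299)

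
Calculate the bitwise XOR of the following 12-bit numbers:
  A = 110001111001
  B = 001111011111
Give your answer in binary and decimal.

Apply ^ to each column (1 where bits differ):
  110001111001
^ 001111011111
--------------
  111110100110

Answer: 111110100110 (4006)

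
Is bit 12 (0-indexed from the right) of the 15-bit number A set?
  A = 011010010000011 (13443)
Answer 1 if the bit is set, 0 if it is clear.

Bit 12 is the 13th from the right.
  011010010000011
    ^
That bit is 1.

Answer: 1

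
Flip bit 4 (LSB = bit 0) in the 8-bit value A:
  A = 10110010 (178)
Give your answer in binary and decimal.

Mask = 1 << 4 = 00010000
Bit 4 of A is 1; XOR with the mask flips it to 0.
  10110010
^ 00010000
----------
  10100010

Answer: 10100010 (162)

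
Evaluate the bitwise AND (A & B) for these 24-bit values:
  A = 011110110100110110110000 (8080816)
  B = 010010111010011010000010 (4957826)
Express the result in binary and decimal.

Apply & to each column (1 only where both bits are 1):
  011110110100110110110000
& 010010111010011010000010
--------------------------
  010010110000010010000000

Answer: 010010110000010010000000 (4916352)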